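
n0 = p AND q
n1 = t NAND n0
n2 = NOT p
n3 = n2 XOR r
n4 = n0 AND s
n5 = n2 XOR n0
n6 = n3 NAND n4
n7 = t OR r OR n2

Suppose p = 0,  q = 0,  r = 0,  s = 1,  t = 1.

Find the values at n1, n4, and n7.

n0 = p AND q = 0 AND 0 = 0
n1 = t NAND n0 = 1 NAND 0 = 1
n2 = NOT p = NOT 0 = 1
n4 = n0 AND s = 0 AND 1 = 0
n7 = t OR r OR n2 = 1 OR 0 OR 1 = 1

n1 = 1  n4 = 0  n7 = 1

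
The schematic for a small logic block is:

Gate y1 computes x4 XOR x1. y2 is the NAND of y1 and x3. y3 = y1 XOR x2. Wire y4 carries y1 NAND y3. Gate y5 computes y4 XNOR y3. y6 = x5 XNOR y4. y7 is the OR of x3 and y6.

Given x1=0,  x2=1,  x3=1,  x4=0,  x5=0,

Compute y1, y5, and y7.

y1 = 0, y5 = 1, y7 = 1

y1 = x4 XOR x1 = 0 XOR 0 = 0
y3 = y1 XOR x2 = 0 XOR 1 = 1
y4 = y1 NAND y3 = 0 NAND 1 = 1
y5 = y4 XNOR y3 = 1 XNOR 1 = 1
y6 = x5 XNOR y4 = 0 XNOR 1 = 0
y7 = x3 OR y6 = 1 OR 0 = 1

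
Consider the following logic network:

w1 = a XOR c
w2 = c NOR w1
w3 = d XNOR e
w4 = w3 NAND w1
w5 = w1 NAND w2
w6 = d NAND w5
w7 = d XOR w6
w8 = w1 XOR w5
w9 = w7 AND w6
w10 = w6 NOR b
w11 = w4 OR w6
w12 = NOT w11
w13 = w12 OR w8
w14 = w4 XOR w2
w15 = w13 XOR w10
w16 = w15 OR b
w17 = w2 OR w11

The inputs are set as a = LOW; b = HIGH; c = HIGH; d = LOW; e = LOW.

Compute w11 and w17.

w1 = a XOR c = LOW XOR HIGH = HIGH
w2 = c NOR w1 = HIGH NOR HIGH = LOW
w3 = d XNOR e = LOW XNOR LOW = HIGH
w4 = w3 NAND w1 = HIGH NAND HIGH = LOW
w5 = w1 NAND w2 = HIGH NAND LOW = HIGH
w6 = d NAND w5 = LOW NAND HIGH = HIGH
w11 = w4 OR w6 = LOW OR HIGH = HIGH
w17 = w2 OR w11 = LOW OR HIGH = HIGH

w11 = HIGH, w17 = HIGH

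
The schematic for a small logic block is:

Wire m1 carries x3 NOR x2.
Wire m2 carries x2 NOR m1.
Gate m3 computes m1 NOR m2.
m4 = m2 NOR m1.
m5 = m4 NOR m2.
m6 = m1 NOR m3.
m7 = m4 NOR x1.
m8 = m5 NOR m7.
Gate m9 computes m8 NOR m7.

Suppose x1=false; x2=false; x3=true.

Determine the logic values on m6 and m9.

m6 = true  m9 = false

m1 = x3 NOR x2 = true NOR false = false
m2 = x2 NOR m1 = false NOR false = true
m3 = m1 NOR m2 = false NOR true = false
m4 = m2 NOR m1 = true NOR false = false
m5 = m4 NOR m2 = false NOR true = false
m6 = m1 NOR m3 = false NOR false = true
m7 = m4 NOR x1 = false NOR false = true
m8 = m5 NOR m7 = false NOR true = false
m9 = m8 NOR m7 = false NOR true = false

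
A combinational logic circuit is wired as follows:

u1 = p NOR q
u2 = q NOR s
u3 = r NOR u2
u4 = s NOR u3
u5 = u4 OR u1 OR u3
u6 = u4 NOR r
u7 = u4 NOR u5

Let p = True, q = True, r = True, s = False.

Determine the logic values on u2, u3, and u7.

u2 = False; u3 = False; u7 = False

u1 = p NOR q = True NOR True = False
u2 = q NOR s = True NOR False = False
u3 = r NOR u2 = True NOR False = False
u4 = s NOR u3 = False NOR False = True
u5 = u4 OR u1 OR u3 = True OR False OR False = True
u7 = u4 NOR u5 = True NOR True = False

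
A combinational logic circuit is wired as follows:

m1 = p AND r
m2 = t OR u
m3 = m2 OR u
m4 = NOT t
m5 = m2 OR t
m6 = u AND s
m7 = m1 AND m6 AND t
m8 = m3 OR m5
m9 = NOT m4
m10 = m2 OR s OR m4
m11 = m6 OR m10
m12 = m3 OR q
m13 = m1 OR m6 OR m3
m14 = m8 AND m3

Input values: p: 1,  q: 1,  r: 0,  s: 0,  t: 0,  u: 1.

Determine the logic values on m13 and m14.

m13 = 1, m14 = 1

m1 = p AND r = 1 AND 0 = 0
m2 = t OR u = 0 OR 1 = 1
m3 = m2 OR u = 1 OR 1 = 1
m5 = m2 OR t = 1 OR 0 = 1
m6 = u AND s = 1 AND 0 = 0
m8 = m3 OR m5 = 1 OR 1 = 1
m13 = m1 OR m6 OR m3 = 0 OR 0 OR 1 = 1
m14 = m8 AND m3 = 1 AND 1 = 1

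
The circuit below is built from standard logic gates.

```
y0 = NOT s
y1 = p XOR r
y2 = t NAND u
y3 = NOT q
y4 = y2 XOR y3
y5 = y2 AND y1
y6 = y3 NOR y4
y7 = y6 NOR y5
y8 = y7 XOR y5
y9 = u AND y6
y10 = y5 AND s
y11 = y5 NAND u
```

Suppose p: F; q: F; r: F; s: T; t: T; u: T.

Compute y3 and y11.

y1 = p XOR r = F XOR F = F
y2 = t NAND u = T NAND T = F
y3 = NOT q = NOT F = T
y5 = y2 AND y1 = F AND F = F
y11 = y5 NAND u = F NAND T = T

y3 = T  y11 = T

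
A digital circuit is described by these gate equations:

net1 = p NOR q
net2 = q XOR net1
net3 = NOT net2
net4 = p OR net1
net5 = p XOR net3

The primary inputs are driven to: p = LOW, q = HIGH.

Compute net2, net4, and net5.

net2 = HIGH, net4 = LOW, net5 = LOW

net1 = p NOR q = LOW NOR HIGH = LOW
net2 = q XOR net1 = HIGH XOR LOW = HIGH
net3 = NOT net2 = NOT HIGH = LOW
net4 = p OR net1 = LOW OR LOW = LOW
net5 = p XOR net3 = LOW XOR LOW = LOW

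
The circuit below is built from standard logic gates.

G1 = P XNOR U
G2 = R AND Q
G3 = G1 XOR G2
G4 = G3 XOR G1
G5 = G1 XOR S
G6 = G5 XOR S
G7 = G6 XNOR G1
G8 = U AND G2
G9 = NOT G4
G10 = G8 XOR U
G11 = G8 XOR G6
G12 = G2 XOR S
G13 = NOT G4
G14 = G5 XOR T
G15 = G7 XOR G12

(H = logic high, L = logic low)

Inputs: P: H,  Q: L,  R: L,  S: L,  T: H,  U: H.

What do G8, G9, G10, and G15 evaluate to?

G8 = L, G9 = H, G10 = H, G15 = H

G1 = P XNOR U = H XNOR H = H
G2 = R AND Q = L AND L = L
G3 = G1 XOR G2 = H XOR L = H
G4 = G3 XOR G1 = H XOR H = L
G5 = G1 XOR S = H XOR L = H
G6 = G5 XOR S = H XOR L = H
G7 = G6 XNOR G1 = H XNOR H = H
G8 = U AND G2 = H AND L = L
G9 = NOT G4 = NOT L = H
G10 = G8 XOR U = L XOR H = H
G12 = G2 XOR S = L XOR L = L
G15 = G7 XOR G12 = H XOR L = H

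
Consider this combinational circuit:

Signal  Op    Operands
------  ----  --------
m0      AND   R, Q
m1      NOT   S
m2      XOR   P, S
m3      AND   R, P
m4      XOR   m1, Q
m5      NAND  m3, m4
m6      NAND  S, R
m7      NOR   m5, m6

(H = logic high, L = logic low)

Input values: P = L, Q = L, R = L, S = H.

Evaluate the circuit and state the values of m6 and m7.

m6 = H, m7 = L

m1 = NOT S = NOT H = L
m3 = R AND P = L AND L = L
m4 = m1 XOR Q = L XOR L = L
m5 = m3 NAND m4 = L NAND L = H
m6 = S NAND R = H NAND L = H
m7 = m5 NOR m6 = H NOR H = L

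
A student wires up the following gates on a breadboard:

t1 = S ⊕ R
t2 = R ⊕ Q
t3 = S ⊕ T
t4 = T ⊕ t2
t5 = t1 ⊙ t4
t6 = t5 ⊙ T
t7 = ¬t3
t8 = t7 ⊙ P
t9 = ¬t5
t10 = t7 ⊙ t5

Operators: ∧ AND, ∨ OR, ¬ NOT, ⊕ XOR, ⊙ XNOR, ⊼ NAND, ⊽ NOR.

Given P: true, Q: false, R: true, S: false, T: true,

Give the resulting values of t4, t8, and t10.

t1 = S XOR R = false XOR true = true
t2 = R XOR Q = true XOR false = true
t3 = S XOR T = false XOR true = true
t4 = T XOR t2 = true XOR true = false
t5 = t1 XNOR t4 = true XNOR false = false
t7 = NOT t3 = NOT true = false
t8 = t7 XNOR P = false XNOR true = false
t10 = t7 XNOR t5 = false XNOR false = true

t4 = false, t8 = false, t10 = true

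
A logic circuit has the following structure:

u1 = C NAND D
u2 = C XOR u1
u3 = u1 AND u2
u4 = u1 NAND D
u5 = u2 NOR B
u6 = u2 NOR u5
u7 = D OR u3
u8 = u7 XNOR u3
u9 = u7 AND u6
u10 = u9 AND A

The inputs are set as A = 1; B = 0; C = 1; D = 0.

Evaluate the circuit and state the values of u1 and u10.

u1 = C NAND D = 1 NAND 0 = 1
u2 = C XOR u1 = 1 XOR 1 = 0
u3 = u1 AND u2 = 1 AND 0 = 0
u5 = u2 NOR B = 0 NOR 0 = 1
u6 = u2 NOR u5 = 0 NOR 1 = 0
u7 = D OR u3 = 0 OR 0 = 0
u9 = u7 AND u6 = 0 AND 0 = 0
u10 = u9 AND A = 0 AND 1 = 0

u1 = 1, u10 = 0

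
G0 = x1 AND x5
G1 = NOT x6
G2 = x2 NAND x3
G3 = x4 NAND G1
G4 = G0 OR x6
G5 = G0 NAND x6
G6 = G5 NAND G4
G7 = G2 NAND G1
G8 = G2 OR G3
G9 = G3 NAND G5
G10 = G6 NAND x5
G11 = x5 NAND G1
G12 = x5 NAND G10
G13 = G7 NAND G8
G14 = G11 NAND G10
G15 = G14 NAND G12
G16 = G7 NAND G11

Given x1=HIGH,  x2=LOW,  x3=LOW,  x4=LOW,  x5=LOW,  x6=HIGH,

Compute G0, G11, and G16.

G0 = LOW, G11 = HIGH, G16 = LOW

G0 = x1 AND x5 = HIGH AND LOW = LOW
G1 = NOT x6 = NOT HIGH = LOW
G2 = x2 NAND x3 = LOW NAND LOW = HIGH
G7 = G2 NAND G1 = HIGH NAND LOW = HIGH
G11 = x5 NAND G1 = LOW NAND LOW = HIGH
G16 = G7 NAND G11 = HIGH NAND HIGH = LOW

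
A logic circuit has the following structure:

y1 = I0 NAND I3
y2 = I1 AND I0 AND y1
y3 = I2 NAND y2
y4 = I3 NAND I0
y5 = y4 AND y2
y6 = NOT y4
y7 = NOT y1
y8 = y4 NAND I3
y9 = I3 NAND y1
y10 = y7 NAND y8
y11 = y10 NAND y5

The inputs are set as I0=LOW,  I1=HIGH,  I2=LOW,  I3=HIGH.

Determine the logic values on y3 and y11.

y3 = HIGH, y11 = HIGH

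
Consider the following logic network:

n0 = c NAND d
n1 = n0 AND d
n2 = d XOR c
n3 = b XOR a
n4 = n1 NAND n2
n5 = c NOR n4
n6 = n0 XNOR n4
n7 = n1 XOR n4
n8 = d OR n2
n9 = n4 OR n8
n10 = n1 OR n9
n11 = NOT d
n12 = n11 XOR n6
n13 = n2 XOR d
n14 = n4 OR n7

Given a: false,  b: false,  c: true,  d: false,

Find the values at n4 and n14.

n0 = c NAND d = true NAND false = true
n1 = n0 AND d = true AND false = false
n2 = d XOR c = false XOR true = true
n4 = n1 NAND n2 = false NAND true = true
n7 = n1 XOR n4 = false XOR true = true
n14 = n4 OR n7 = true OR true = true

n4 = true; n14 = true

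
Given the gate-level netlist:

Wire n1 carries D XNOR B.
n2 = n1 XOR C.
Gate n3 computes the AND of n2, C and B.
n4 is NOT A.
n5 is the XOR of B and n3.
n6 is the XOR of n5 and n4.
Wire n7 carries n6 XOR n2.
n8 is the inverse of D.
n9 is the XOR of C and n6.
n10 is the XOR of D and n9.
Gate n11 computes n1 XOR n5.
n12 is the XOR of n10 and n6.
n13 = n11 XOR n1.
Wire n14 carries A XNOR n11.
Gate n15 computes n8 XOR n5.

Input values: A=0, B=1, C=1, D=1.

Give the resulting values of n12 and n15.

n12 = 0; n15 = 1

n1 = D XNOR B = 1 XNOR 1 = 1
n2 = n1 XOR C = 1 XOR 1 = 0
n3 = n2 AND C AND B = 0 AND 1 AND 1 = 0
n4 = NOT A = NOT 0 = 1
n5 = B XOR n3 = 1 XOR 0 = 1
n6 = n5 XOR n4 = 1 XOR 1 = 0
n8 = NOT D = NOT 1 = 0
n9 = C XOR n6 = 1 XOR 0 = 1
n10 = D XOR n9 = 1 XOR 1 = 0
n12 = n10 XOR n6 = 0 XOR 0 = 0
n15 = n8 XOR n5 = 0 XOR 1 = 1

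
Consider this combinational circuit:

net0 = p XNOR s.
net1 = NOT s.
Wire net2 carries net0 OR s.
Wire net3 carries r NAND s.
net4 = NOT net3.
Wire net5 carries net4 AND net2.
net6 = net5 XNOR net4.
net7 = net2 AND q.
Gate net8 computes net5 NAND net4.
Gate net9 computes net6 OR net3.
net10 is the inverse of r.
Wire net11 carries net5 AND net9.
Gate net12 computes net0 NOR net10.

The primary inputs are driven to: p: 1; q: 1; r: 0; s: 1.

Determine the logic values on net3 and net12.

net3 = 1; net12 = 0

net0 = p XNOR s = 1 XNOR 1 = 1
net3 = r NAND s = 0 NAND 1 = 1
net10 = NOT r = NOT 0 = 1
net12 = net0 NOR net10 = 1 NOR 1 = 0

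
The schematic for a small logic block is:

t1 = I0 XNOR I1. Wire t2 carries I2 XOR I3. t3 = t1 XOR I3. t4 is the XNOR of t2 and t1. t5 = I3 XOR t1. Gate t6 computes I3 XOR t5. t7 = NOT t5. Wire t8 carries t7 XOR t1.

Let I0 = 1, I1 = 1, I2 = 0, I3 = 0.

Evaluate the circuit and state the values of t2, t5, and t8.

t2 = 0, t5 = 1, t8 = 1

t1 = I0 XNOR I1 = 1 XNOR 1 = 1
t2 = I2 XOR I3 = 0 XOR 0 = 0
t5 = I3 XOR t1 = 0 XOR 1 = 1
t7 = NOT t5 = NOT 1 = 0
t8 = t7 XOR t1 = 0 XOR 1 = 1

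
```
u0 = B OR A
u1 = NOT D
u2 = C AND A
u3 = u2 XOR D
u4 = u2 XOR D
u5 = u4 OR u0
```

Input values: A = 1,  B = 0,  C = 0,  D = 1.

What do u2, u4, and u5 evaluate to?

u2 = 0, u4 = 1, u5 = 1

u0 = B OR A = 0 OR 1 = 1
u2 = C AND A = 0 AND 1 = 0
u4 = u2 XOR D = 0 XOR 1 = 1
u5 = u4 OR u0 = 1 OR 1 = 1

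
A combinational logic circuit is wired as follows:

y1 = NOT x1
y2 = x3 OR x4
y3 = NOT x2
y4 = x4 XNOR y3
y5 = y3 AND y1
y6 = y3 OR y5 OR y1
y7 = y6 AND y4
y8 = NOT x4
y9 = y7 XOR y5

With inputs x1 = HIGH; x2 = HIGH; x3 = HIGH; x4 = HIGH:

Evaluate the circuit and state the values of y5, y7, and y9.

y5 = LOW, y7 = LOW, y9 = LOW

y1 = NOT x1 = NOT HIGH = LOW
y3 = NOT x2 = NOT HIGH = LOW
y4 = x4 XNOR y3 = HIGH XNOR LOW = LOW
y5 = y3 AND y1 = LOW AND LOW = LOW
y6 = y3 OR y5 OR y1 = LOW OR LOW OR LOW = LOW
y7 = y6 AND y4 = LOW AND LOW = LOW
y9 = y7 XOR y5 = LOW XOR LOW = LOW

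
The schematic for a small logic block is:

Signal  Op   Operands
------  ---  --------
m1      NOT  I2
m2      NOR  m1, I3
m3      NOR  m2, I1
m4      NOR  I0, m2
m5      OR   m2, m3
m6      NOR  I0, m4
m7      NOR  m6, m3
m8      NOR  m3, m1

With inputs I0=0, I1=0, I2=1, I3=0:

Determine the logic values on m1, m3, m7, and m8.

m1 = NOT I2 = NOT 1 = 0
m2 = m1 NOR I3 = 0 NOR 0 = 1
m3 = m2 NOR I1 = 1 NOR 0 = 0
m4 = I0 NOR m2 = 0 NOR 1 = 0
m6 = I0 NOR m4 = 0 NOR 0 = 1
m7 = m6 NOR m3 = 1 NOR 0 = 0
m8 = m3 NOR m1 = 0 NOR 0 = 1

m1 = 0  m3 = 0  m7 = 0  m8 = 1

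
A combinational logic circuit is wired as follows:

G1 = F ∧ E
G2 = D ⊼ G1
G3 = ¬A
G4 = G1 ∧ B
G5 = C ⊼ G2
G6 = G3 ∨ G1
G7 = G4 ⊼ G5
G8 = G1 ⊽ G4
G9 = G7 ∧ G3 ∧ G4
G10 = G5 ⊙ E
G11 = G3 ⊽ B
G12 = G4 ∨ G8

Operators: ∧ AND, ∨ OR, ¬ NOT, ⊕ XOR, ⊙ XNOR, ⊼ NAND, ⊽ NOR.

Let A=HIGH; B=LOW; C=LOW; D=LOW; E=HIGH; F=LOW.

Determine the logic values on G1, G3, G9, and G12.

G1 = LOW, G3 = LOW, G9 = LOW, G12 = HIGH

G1 = F AND E = LOW AND HIGH = LOW
G2 = D NAND G1 = LOW NAND LOW = HIGH
G3 = NOT A = NOT HIGH = LOW
G4 = G1 AND B = LOW AND LOW = LOW
G5 = C NAND G2 = LOW NAND HIGH = HIGH
G7 = G4 NAND G5 = LOW NAND HIGH = HIGH
G8 = G1 NOR G4 = LOW NOR LOW = HIGH
G9 = G7 AND G3 AND G4 = HIGH AND LOW AND LOW = LOW
G12 = G4 OR G8 = LOW OR HIGH = HIGH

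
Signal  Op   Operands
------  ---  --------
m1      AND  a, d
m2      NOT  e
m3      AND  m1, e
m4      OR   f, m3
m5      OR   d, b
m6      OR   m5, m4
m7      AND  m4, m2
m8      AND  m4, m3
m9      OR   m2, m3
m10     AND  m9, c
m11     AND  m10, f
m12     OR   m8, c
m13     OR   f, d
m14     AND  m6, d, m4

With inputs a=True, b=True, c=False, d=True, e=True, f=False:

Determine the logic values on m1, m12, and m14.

m1 = True  m12 = True  m14 = True

m1 = a AND d = True AND True = True
m3 = m1 AND e = True AND True = True
m4 = f OR m3 = False OR True = True
m5 = d OR b = True OR True = True
m6 = m5 OR m4 = True OR True = True
m8 = m4 AND m3 = True AND True = True
m12 = m8 OR c = True OR False = True
m14 = m6 AND d AND m4 = True AND True AND True = True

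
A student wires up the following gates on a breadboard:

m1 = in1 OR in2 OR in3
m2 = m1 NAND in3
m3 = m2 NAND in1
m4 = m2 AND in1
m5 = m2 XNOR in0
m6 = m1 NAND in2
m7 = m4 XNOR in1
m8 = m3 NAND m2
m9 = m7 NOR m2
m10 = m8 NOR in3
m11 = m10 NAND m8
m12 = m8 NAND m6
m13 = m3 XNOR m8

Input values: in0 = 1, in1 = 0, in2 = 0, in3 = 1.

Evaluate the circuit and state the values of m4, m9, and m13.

m4 = 0, m9 = 0, m13 = 1

m1 = in1 OR in2 OR in3 = 0 OR 0 OR 1 = 1
m2 = m1 NAND in3 = 1 NAND 1 = 0
m3 = m2 NAND in1 = 0 NAND 0 = 1
m4 = m2 AND in1 = 0 AND 0 = 0
m7 = m4 XNOR in1 = 0 XNOR 0 = 1
m8 = m3 NAND m2 = 1 NAND 0 = 1
m9 = m7 NOR m2 = 1 NOR 0 = 0
m13 = m3 XNOR m8 = 1 XNOR 1 = 1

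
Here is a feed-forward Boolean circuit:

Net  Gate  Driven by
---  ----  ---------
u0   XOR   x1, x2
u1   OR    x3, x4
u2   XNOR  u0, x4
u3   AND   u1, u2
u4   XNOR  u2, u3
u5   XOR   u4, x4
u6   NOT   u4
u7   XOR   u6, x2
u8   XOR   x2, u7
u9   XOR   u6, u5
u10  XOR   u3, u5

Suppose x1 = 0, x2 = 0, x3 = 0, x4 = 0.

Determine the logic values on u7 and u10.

u0 = x1 XOR x2 = 0 XOR 0 = 0
u1 = x3 OR x4 = 0 OR 0 = 0
u2 = u0 XNOR x4 = 0 XNOR 0 = 1
u3 = u1 AND u2 = 0 AND 1 = 0
u4 = u2 XNOR u3 = 1 XNOR 0 = 0
u5 = u4 XOR x4 = 0 XOR 0 = 0
u6 = NOT u4 = NOT 0 = 1
u7 = u6 XOR x2 = 1 XOR 0 = 1
u10 = u3 XOR u5 = 0 XOR 0 = 0

u7 = 1, u10 = 0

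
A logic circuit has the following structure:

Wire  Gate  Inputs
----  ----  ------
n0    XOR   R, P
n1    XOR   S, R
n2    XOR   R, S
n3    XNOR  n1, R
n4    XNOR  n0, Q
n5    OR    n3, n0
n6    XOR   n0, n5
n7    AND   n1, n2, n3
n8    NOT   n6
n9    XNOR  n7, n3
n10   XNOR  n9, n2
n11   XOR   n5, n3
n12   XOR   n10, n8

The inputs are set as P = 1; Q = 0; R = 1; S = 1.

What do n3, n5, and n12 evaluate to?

n0 = R XOR P = 1 XOR 1 = 0
n1 = S XOR R = 1 XOR 1 = 0
n2 = R XOR S = 1 XOR 1 = 0
n3 = n1 XNOR R = 0 XNOR 1 = 0
n5 = n3 OR n0 = 0 OR 0 = 0
n6 = n0 XOR n5 = 0 XOR 0 = 0
n7 = n1 AND n2 AND n3 = 0 AND 0 AND 0 = 0
n8 = NOT n6 = NOT 0 = 1
n9 = n7 XNOR n3 = 0 XNOR 0 = 1
n10 = n9 XNOR n2 = 1 XNOR 0 = 0
n12 = n10 XOR n8 = 0 XOR 1 = 1

n3 = 0, n5 = 0, n12 = 1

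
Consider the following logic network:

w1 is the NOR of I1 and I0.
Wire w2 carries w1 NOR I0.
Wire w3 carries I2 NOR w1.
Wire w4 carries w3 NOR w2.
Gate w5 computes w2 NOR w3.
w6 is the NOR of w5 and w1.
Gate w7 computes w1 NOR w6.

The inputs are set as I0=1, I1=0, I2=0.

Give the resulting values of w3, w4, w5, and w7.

w3 = 1, w4 = 0, w5 = 0, w7 = 0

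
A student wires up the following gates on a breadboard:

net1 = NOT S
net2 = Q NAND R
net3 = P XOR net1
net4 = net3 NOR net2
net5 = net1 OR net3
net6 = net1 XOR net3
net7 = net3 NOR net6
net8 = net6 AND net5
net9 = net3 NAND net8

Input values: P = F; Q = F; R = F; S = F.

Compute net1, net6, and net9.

net1 = T, net6 = F, net9 = T

net1 = NOT S = NOT F = T
net3 = P XOR net1 = F XOR T = T
net5 = net1 OR net3 = T OR T = T
net6 = net1 XOR net3 = T XOR T = F
net8 = net6 AND net5 = F AND T = F
net9 = net3 NAND net8 = T NAND F = T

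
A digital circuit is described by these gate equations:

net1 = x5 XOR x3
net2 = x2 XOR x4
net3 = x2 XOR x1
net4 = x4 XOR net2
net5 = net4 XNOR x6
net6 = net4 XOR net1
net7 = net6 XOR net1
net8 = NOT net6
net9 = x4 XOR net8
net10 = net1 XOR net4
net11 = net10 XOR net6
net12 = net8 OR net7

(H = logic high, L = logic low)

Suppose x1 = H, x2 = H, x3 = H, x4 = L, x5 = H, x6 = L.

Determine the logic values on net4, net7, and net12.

net4 = H; net7 = H; net12 = H

net1 = x5 XOR x3 = H XOR H = L
net2 = x2 XOR x4 = H XOR L = H
net4 = x4 XOR net2 = L XOR H = H
net6 = net4 XOR net1 = H XOR L = H
net7 = net6 XOR net1 = H XOR L = H
net8 = NOT net6 = NOT H = L
net12 = net8 OR net7 = L OR H = H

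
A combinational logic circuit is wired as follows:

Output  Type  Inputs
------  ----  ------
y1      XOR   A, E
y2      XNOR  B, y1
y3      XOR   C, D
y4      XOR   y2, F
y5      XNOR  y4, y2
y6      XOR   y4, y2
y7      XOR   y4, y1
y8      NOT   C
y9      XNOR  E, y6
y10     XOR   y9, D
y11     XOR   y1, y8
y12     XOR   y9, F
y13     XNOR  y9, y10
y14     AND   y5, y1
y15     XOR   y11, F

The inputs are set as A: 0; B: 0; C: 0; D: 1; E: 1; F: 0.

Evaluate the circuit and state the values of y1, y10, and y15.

y1 = A XOR E = 0 XOR 1 = 1
y2 = B XNOR y1 = 0 XNOR 1 = 0
y4 = y2 XOR F = 0 XOR 0 = 0
y6 = y4 XOR y2 = 0 XOR 0 = 0
y8 = NOT C = NOT 0 = 1
y9 = E XNOR y6 = 1 XNOR 0 = 0
y10 = y9 XOR D = 0 XOR 1 = 1
y11 = y1 XOR y8 = 1 XOR 1 = 0
y15 = y11 XOR F = 0 XOR 0 = 0

y1 = 1, y10 = 1, y15 = 0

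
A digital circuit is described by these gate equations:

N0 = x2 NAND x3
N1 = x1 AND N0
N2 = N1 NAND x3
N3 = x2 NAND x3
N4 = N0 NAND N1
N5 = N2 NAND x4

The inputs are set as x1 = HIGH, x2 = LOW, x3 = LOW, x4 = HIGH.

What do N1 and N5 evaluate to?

N0 = x2 NAND x3 = LOW NAND LOW = HIGH
N1 = x1 AND N0 = HIGH AND HIGH = HIGH
N2 = N1 NAND x3 = HIGH NAND LOW = HIGH
N5 = N2 NAND x4 = HIGH NAND HIGH = LOW

N1 = HIGH; N5 = LOW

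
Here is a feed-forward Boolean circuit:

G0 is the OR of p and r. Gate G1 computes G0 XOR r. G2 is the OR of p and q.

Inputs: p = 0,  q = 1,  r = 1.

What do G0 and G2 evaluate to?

G0 = p OR r = 0 OR 1 = 1
G2 = p OR q = 0 OR 1 = 1

G0 = 1, G2 = 1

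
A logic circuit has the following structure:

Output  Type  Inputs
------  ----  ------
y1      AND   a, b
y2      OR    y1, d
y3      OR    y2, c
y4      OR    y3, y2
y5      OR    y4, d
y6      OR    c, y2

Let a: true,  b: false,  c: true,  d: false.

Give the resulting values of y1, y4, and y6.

y1 = false; y4 = true; y6 = true

y1 = a AND b = true AND false = false
y2 = y1 OR d = false OR false = false
y3 = y2 OR c = false OR true = true
y4 = y3 OR y2 = true OR false = true
y6 = c OR y2 = true OR false = true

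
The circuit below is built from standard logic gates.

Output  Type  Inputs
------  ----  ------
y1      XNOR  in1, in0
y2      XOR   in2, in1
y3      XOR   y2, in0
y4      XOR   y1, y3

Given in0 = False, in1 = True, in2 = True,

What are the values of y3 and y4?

y3 = False  y4 = False

y1 = in1 XNOR in0 = True XNOR False = False
y2 = in2 XOR in1 = True XOR True = False
y3 = y2 XOR in0 = False XOR False = False
y4 = y1 XOR y3 = False XOR False = False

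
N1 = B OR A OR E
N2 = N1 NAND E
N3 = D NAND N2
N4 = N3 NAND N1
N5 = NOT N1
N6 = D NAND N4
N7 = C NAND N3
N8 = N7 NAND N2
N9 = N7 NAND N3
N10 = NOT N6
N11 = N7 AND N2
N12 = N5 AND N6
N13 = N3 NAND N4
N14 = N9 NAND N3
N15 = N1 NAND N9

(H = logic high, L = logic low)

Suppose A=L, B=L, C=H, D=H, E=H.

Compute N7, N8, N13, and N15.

N7 = L, N8 = H, N13 = H, N15 = L

N1 = B OR A OR E = L OR L OR H = H
N2 = N1 NAND E = H NAND H = L
N3 = D NAND N2 = H NAND L = H
N4 = N3 NAND N1 = H NAND H = L
N7 = C NAND N3 = H NAND H = L
N8 = N7 NAND N2 = L NAND L = H
N9 = N7 NAND N3 = L NAND H = H
N13 = N3 NAND N4 = H NAND L = H
N15 = N1 NAND N9 = H NAND H = L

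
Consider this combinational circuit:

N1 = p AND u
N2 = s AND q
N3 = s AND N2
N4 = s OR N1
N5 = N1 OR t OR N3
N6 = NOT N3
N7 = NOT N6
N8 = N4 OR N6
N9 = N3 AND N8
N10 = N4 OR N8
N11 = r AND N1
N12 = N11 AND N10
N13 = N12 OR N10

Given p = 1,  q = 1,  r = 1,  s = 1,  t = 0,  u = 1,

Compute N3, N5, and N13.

N3 = 1  N5 = 1  N13 = 1

N1 = p AND u = 1 AND 1 = 1
N2 = s AND q = 1 AND 1 = 1
N3 = s AND N2 = 1 AND 1 = 1
N4 = s OR N1 = 1 OR 1 = 1
N5 = N1 OR t OR N3 = 1 OR 0 OR 1 = 1
N6 = NOT N3 = NOT 1 = 0
N8 = N4 OR N6 = 1 OR 0 = 1
N10 = N4 OR N8 = 1 OR 1 = 1
N11 = r AND N1 = 1 AND 1 = 1
N12 = N11 AND N10 = 1 AND 1 = 1
N13 = N12 OR N10 = 1 OR 1 = 1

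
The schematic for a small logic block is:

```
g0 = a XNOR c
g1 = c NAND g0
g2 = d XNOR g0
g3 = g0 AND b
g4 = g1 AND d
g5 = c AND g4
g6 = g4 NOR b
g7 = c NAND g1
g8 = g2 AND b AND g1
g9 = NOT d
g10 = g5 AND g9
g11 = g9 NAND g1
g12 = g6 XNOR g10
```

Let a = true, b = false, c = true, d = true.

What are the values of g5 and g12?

g0 = a XNOR c = true XNOR true = true
g1 = c NAND g0 = true NAND true = false
g4 = g1 AND d = false AND true = false
g5 = c AND g4 = true AND false = false
g6 = g4 NOR b = false NOR false = true
g9 = NOT d = NOT true = false
g10 = g5 AND g9 = false AND false = false
g12 = g6 XNOR g10 = true XNOR false = false

g5 = false  g12 = false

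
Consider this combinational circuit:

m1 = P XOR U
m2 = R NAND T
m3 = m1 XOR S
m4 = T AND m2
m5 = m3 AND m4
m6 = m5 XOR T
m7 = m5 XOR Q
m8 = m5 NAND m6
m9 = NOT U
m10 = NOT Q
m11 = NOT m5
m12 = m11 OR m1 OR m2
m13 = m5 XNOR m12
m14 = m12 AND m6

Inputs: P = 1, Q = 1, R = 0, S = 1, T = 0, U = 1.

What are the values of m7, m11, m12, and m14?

m7 = 1, m11 = 1, m12 = 1, m14 = 0

m1 = P XOR U = 1 XOR 1 = 0
m2 = R NAND T = 0 NAND 0 = 1
m3 = m1 XOR S = 0 XOR 1 = 1
m4 = T AND m2 = 0 AND 1 = 0
m5 = m3 AND m4 = 1 AND 0 = 0
m6 = m5 XOR T = 0 XOR 0 = 0
m7 = m5 XOR Q = 0 XOR 1 = 1
m11 = NOT m5 = NOT 0 = 1
m12 = m11 OR m1 OR m2 = 1 OR 0 OR 1 = 1
m14 = m12 AND m6 = 1 AND 0 = 0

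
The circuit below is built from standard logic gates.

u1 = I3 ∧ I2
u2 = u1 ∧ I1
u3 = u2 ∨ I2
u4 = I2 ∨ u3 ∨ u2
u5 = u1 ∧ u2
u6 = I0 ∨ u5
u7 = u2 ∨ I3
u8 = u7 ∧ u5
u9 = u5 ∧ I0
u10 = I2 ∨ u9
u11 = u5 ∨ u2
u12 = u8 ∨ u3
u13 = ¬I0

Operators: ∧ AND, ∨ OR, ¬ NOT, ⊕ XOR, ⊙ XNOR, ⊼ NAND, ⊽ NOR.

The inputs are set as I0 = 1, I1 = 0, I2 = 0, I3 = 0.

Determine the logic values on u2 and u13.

u2 = 0, u13 = 0

u1 = I3 AND I2 = 0 AND 0 = 0
u2 = u1 AND I1 = 0 AND 0 = 0
u13 = NOT I0 = NOT 1 = 0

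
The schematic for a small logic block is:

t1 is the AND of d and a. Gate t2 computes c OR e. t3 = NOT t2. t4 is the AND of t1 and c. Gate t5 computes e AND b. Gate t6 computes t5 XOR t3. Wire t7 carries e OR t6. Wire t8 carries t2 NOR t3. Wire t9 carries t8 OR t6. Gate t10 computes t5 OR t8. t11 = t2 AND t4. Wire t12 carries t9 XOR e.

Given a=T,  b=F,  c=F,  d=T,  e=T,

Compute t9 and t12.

t9 = F; t12 = T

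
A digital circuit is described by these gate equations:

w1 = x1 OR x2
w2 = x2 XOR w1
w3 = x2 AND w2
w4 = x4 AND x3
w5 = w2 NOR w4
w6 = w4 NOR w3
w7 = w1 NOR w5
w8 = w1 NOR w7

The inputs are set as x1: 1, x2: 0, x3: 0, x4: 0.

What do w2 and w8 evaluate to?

w2 = 1, w8 = 0

w1 = x1 OR x2 = 1 OR 0 = 1
w2 = x2 XOR w1 = 0 XOR 1 = 1
w4 = x4 AND x3 = 0 AND 0 = 0
w5 = w2 NOR w4 = 1 NOR 0 = 0
w7 = w1 NOR w5 = 1 NOR 0 = 0
w8 = w1 NOR w7 = 1 NOR 0 = 0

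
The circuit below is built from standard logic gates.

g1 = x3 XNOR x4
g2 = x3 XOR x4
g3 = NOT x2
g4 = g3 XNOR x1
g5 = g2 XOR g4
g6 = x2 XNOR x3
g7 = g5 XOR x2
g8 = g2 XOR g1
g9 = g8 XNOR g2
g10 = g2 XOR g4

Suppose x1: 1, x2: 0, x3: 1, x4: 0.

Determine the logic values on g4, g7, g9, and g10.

g4 = 1, g7 = 0, g9 = 1, g10 = 0

g1 = x3 XNOR x4 = 1 XNOR 0 = 0
g2 = x3 XOR x4 = 1 XOR 0 = 1
g3 = NOT x2 = NOT 0 = 1
g4 = g3 XNOR x1 = 1 XNOR 1 = 1
g5 = g2 XOR g4 = 1 XOR 1 = 0
g7 = g5 XOR x2 = 0 XOR 0 = 0
g8 = g2 XOR g1 = 1 XOR 0 = 1
g9 = g8 XNOR g2 = 1 XNOR 1 = 1
g10 = g2 XOR g4 = 1 XOR 1 = 0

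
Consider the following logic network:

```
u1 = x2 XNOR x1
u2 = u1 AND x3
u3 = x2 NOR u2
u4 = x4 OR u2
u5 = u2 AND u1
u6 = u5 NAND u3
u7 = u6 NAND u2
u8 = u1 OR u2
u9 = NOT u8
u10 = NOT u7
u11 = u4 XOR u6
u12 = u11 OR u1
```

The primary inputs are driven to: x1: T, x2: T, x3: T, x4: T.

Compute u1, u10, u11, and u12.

u1 = T  u10 = T  u11 = F  u12 = T

u1 = x2 XNOR x1 = T XNOR T = T
u2 = u1 AND x3 = T AND T = T
u3 = x2 NOR u2 = T NOR T = F
u4 = x4 OR u2 = T OR T = T
u5 = u2 AND u1 = T AND T = T
u6 = u5 NAND u3 = T NAND F = T
u7 = u6 NAND u2 = T NAND T = F
u10 = NOT u7 = NOT F = T
u11 = u4 XOR u6 = T XOR T = F
u12 = u11 OR u1 = F OR T = T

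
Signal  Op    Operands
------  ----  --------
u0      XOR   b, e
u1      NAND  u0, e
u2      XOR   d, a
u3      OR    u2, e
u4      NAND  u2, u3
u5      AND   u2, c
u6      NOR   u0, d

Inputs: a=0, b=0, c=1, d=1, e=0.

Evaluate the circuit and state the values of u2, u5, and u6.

u0 = b XOR e = 0 XOR 0 = 0
u2 = d XOR a = 1 XOR 0 = 1
u5 = u2 AND c = 1 AND 1 = 1
u6 = u0 NOR d = 0 NOR 1 = 0

u2 = 1; u5 = 1; u6 = 0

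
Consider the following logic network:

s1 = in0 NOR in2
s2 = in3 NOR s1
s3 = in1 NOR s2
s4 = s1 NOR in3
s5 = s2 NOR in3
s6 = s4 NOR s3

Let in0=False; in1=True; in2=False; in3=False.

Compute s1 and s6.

s1 = True; s6 = True

s1 = in0 NOR in2 = False NOR False = True
s2 = in3 NOR s1 = False NOR True = False
s3 = in1 NOR s2 = True NOR False = False
s4 = s1 NOR in3 = True NOR False = False
s6 = s4 NOR s3 = False NOR False = True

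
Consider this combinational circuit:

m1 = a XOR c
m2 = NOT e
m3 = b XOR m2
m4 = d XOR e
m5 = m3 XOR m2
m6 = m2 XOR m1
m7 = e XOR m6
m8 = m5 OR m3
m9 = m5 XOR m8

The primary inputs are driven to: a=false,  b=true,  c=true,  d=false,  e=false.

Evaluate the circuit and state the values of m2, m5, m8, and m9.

m2 = NOT e = NOT false = true
m3 = b XOR m2 = true XOR true = false
m5 = m3 XOR m2 = false XOR true = true
m8 = m5 OR m3 = true OR false = true
m9 = m5 XOR m8 = true XOR true = false

m2 = true, m5 = true, m8 = true, m9 = false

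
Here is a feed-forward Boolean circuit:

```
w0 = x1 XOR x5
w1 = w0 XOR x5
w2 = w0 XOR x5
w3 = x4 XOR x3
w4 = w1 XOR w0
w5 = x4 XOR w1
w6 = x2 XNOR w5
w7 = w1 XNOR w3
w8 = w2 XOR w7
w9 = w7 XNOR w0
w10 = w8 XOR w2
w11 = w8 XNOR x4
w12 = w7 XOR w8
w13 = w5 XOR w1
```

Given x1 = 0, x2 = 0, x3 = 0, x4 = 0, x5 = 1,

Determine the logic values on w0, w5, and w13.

w0 = x1 XOR x5 = 0 XOR 1 = 1
w1 = w0 XOR x5 = 1 XOR 1 = 0
w5 = x4 XOR w1 = 0 XOR 0 = 0
w13 = w5 XOR w1 = 0 XOR 0 = 0

w0 = 1, w5 = 0, w13 = 0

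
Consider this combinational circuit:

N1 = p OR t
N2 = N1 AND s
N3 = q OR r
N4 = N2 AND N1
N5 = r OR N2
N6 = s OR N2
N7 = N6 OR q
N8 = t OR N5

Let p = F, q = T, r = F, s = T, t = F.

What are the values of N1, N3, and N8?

N1 = p OR t = F OR F = F
N2 = N1 AND s = F AND T = F
N3 = q OR r = T OR F = T
N5 = r OR N2 = F OR F = F
N8 = t OR N5 = F OR F = F

N1 = F; N3 = T; N8 = F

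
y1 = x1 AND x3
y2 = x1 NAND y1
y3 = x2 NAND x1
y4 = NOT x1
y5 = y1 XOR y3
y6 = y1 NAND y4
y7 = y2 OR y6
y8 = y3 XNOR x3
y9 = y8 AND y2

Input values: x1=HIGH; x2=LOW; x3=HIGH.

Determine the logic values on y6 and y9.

y1 = x1 AND x3 = HIGH AND HIGH = HIGH
y2 = x1 NAND y1 = HIGH NAND HIGH = LOW
y3 = x2 NAND x1 = LOW NAND HIGH = HIGH
y4 = NOT x1 = NOT HIGH = LOW
y6 = y1 NAND y4 = HIGH NAND LOW = HIGH
y8 = y3 XNOR x3 = HIGH XNOR HIGH = HIGH
y9 = y8 AND y2 = HIGH AND LOW = LOW

y6 = HIGH, y9 = LOW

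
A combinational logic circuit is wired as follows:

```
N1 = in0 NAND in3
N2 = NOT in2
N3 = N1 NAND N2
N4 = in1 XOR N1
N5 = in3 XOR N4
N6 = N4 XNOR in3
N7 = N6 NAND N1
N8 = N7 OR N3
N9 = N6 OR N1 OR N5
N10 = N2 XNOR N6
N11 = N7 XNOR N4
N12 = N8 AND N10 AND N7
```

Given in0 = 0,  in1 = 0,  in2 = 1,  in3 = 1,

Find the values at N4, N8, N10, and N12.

N4 = 1, N8 = 1, N10 = 0, N12 = 0

N1 = in0 NAND in3 = 0 NAND 1 = 1
N2 = NOT in2 = NOT 1 = 0
N3 = N1 NAND N2 = 1 NAND 0 = 1
N4 = in1 XOR N1 = 0 XOR 1 = 1
N6 = N4 XNOR in3 = 1 XNOR 1 = 1
N7 = N6 NAND N1 = 1 NAND 1 = 0
N8 = N7 OR N3 = 0 OR 1 = 1
N10 = N2 XNOR N6 = 0 XNOR 1 = 0
N12 = N8 AND N10 AND N7 = 1 AND 0 AND 0 = 0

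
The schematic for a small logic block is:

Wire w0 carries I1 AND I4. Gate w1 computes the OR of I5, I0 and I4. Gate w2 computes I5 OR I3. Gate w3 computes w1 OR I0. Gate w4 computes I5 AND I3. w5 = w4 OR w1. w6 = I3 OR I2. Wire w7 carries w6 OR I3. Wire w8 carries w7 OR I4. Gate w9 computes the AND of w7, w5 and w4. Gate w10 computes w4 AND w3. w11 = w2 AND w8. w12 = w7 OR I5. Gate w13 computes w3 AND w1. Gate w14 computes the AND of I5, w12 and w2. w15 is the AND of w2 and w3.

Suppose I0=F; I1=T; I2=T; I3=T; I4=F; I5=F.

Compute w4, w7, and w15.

w4 = F, w7 = T, w15 = F

w1 = I5 OR I0 OR I4 = F OR F OR F = F
w2 = I5 OR I3 = F OR T = T
w3 = w1 OR I0 = F OR F = F
w4 = I5 AND I3 = F AND T = F
w6 = I3 OR I2 = T OR T = T
w7 = w6 OR I3 = T OR T = T
w15 = w2 AND w3 = T AND F = F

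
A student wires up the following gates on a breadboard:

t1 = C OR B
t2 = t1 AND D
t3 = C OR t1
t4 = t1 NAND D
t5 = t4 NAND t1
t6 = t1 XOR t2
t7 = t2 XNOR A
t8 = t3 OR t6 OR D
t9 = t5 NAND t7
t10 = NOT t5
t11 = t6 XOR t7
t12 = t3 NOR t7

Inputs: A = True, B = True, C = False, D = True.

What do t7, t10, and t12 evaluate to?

t1 = C OR B = False OR True = True
t2 = t1 AND D = True AND True = True
t3 = C OR t1 = False OR True = True
t4 = t1 NAND D = True NAND True = False
t5 = t4 NAND t1 = False NAND True = True
t7 = t2 XNOR A = True XNOR True = True
t10 = NOT t5 = NOT True = False
t12 = t3 NOR t7 = True NOR True = False

t7 = True, t10 = False, t12 = False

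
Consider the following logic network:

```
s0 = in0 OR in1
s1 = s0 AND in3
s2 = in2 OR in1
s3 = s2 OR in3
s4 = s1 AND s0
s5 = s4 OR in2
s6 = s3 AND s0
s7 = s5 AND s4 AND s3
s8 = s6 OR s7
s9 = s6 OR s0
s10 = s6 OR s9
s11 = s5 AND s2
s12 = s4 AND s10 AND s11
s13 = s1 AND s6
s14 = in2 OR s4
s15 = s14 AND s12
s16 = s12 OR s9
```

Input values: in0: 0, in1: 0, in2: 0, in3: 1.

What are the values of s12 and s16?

s12 = 0, s16 = 0

s0 = in0 OR in1 = 0 OR 0 = 0
s1 = s0 AND in3 = 0 AND 1 = 0
s2 = in2 OR in1 = 0 OR 0 = 0
s3 = s2 OR in3 = 0 OR 1 = 1
s4 = s1 AND s0 = 0 AND 0 = 0
s5 = s4 OR in2 = 0 OR 0 = 0
s6 = s3 AND s0 = 1 AND 0 = 0
s9 = s6 OR s0 = 0 OR 0 = 0
s10 = s6 OR s9 = 0 OR 0 = 0
s11 = s5 AND s2 = 0 AND 0 = 0
s12 = s4 AND s10 AND s11 = 0 AND 0 AND 0 = 0
s16 = s12 OR s9 = 0 OR 0 = 0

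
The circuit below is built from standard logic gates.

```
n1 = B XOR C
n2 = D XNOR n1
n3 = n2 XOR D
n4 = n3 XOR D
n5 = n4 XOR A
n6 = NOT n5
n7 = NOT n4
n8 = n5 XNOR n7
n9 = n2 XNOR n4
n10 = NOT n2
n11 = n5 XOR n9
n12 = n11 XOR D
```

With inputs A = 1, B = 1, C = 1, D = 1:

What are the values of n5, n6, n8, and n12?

n5 = 1; n6 = 0; n8 = 1; n12 = 1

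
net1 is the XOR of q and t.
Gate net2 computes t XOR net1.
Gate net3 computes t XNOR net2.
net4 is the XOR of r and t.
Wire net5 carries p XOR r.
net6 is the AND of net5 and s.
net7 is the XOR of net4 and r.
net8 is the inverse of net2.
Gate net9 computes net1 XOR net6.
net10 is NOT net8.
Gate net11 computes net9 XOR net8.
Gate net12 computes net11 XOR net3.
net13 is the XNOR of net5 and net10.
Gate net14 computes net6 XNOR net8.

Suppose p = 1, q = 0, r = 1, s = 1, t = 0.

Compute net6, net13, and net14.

net1 = q XOR t = 0 XOR 0 = 0
net2 = t XOR net1 = 0 XOR 0 = 0
net5 = p XOR r = 1 XOR 1 = 0
net6 = net5 AND s = 0 AND 1 = 0
net8 = NOT net2 = NOT 0 = 1
net10 = NOT net8 = NOT 1 = 0
net13 = net5 XNOR net10 = 0 XNOR 0 = 1
net14 = net6 XNOR net8 = 0 XNOR 1 = 0

net6 = 0, net13 = 1, net14 = 0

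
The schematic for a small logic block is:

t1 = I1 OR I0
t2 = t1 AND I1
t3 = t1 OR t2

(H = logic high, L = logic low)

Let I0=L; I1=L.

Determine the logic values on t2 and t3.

t2 = L  t3 = L

t1 = I1 OR I0 = L OR L = L
t2 = t1 AND I1 = L AND L = L
t3 = t1 OR t2 = L OR L = L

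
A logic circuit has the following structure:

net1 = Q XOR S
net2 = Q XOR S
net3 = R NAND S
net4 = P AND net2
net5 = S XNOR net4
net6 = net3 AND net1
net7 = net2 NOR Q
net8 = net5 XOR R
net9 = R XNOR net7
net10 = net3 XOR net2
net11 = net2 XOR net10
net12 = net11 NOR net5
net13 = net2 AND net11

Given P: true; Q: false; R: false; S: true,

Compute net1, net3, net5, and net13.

net1 = true  net3 = true  net5 = true  net13 = true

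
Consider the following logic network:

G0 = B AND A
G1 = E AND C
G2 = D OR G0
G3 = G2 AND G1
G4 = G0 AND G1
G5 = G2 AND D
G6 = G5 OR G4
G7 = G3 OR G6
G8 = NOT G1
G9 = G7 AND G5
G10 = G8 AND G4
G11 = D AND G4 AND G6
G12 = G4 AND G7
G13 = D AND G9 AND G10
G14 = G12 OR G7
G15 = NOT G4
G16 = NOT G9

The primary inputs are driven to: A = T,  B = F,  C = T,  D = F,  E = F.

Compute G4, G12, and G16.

G4 = F, G12 = F, G16 = T

G0 = B AND A = F AND T = F
G1 = E AND C = F AND T = F
G2 = D OR G0 = F OR F = F
G3 = G2 AND G1 = F AND F = F
G4 = G0 AND G1 = F AND F = F
G5 = G2 AND D = F AND F = F
G6 = G5 OR G4 = F OR F = F
G7 = G3 OR G6 = F OR F = F
G9 = G7 AND G5 = F AND F = F
G12 = G4 AND G7 = F AND F = F
G16 = NOT G9 = NOT F = T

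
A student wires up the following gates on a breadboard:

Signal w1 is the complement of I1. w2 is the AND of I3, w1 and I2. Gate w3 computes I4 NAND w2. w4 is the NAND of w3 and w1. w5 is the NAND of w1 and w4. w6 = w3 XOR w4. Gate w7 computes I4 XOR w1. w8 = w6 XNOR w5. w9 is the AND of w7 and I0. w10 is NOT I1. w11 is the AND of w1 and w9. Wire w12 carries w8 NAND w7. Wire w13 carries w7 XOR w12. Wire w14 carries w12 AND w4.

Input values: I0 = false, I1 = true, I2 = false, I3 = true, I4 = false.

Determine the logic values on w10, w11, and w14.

w10 = false, w11 = false, w14 = true

w1 = NOT I1 = NOT true = false
w2 = I3 AND w1 AND I2 = true AND false AND false = false
w3 = I4 NAND w2 = false NAND false = true
w4 = w3 NAND w1 = true NAND false = true
w5 = w1 NAND w4 = false NAND true = true
w6 = w3 XOR w4 = true XOR true = false
w7 = I4 XOR w1 = false XOR false = false
w8 = w6 XNOR w5 = false XNOR true = false
w9 = w7 AND I0 = false AND false = false
w10 = NOT I1 = NOT true = false
w11 = w1 AND w9 = false AND false = false
w12 = w8 NAND w7 = false NAND false = true
w14 = w12 AND w4 = true AND true = true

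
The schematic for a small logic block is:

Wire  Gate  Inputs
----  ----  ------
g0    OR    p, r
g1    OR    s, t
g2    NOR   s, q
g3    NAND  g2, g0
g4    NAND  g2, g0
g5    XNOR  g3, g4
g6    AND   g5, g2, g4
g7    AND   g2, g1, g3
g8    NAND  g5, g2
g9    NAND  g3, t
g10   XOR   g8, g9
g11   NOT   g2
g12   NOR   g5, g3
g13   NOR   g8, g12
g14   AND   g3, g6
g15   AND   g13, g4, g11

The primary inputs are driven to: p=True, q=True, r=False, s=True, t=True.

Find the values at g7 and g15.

g7 = False, g15 = False

g0 = p OR r = True OR False = True
g1 = s OR t = True OR True = True
g2 = s NOR q = True NOR True = False
g3 = g2 NAND g0 = False NAND True = True
g4 = g2 NAND g0 = False NAND True = True
g5 = g3 XNOR g4 = True XNOR True = True
g7 = g2 AND g1 AND g3 = False AND True AND True = False
g8 = g5 NAND g2 = True NAND False = True
g11 = NOT g2 = NOT False = True
g12 = g5 NOR g3 = True NOR True = False
g13 = g8 NOR g12 = True NOR False = False
g15 = g13 AND g4 AND g11 = False AND True AND True = False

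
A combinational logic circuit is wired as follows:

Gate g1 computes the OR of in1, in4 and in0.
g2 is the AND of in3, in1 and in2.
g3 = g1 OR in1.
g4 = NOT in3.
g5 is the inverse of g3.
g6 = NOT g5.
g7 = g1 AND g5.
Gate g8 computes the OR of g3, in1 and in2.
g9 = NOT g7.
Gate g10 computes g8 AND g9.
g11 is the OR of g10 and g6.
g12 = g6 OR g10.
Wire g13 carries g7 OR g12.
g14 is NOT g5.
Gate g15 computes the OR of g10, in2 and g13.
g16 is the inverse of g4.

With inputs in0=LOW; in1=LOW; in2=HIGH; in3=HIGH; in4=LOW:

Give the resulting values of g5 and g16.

g5 = HIGH, g16 = HIGH

g1 = in1 OR in4 OR in0 = LOW OR LOW OR LOW = LOW
g3 = g1 OR in1 = LOW OR LOW = LOW
g4 = NOT in3 = NOT HIGH = LOW
g5 = NOT g3 = NOT LOW = HIGH
g16 = NOT g4 = NOT LOW = HIGH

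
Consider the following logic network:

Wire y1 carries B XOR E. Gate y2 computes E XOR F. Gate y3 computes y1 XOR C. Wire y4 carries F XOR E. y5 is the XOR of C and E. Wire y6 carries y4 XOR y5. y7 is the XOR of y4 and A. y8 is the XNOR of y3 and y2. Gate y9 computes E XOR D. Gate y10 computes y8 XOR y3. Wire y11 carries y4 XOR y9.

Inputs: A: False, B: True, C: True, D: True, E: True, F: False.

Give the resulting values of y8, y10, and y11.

y1 = B XOR E = True XOR True = False
y2 = E XOR F = True XOR False = True
y3 = y1 XOR C = False XOR True = True
y4 = F XOR E = False XOR True = True
y8 = y3 XNOR y2 = True XNOR True = True
y9 = E XOR D = True XOR True = False
y10 = y8 XOR y3 = True XOR True = False
y11 = y4 XOR y9 = True XOR False = True

y8 = True, y10 = False, y11 = True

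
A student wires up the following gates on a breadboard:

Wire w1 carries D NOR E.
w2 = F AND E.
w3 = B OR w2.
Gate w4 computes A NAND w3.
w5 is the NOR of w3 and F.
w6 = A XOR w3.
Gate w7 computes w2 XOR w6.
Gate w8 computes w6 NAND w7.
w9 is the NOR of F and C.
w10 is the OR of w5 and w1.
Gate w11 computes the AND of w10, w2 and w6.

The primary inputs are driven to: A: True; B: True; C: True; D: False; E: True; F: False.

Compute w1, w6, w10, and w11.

w1 = D NOR E = False NOR True = False
w2 = F AND E = False AND True = False
w3 = B OR w2 = True OR False = True
w5 = w3 NOR F = True NOR False = False
w6 = A XOR w3 = True XOR True = False
w10 = w5 OR w1 = False OR False = False
w11 = w10 AND w2 AND w6 = False AND False AND False = False

w1 = False  w6 = False  w10 = False  w11 = False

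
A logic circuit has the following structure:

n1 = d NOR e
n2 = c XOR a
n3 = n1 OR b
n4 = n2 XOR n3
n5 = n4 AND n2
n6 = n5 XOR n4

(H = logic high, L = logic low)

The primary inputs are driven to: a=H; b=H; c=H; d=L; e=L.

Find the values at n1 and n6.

n1 = d NOR e = L NOR L = H
n2 = c XOR a = H XOR H = L
n3 = n1 OR b = H OR H = H
n4 = n2 XOR n3 = L XOR H = H
n5 = n4 AND n2 = H AND L = L
n6 = n5 XOR n4 = L XOR H = H

n1 = H, n6 = H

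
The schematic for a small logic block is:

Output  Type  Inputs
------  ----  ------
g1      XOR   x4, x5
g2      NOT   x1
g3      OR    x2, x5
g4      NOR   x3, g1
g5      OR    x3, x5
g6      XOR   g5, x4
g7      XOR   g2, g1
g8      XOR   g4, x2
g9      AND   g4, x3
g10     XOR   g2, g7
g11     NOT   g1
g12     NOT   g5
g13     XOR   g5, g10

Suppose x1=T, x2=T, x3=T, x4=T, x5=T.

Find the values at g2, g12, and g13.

g1 = x4 XOR x5 = T XOR T = F
g2 = NOT x1 = NOT T = F
g5 = x3 OR x5 = T OR T = T
g7 = g2 XOR g1 = F XOR F = F
g10 = g2 XOR g7 = F XOR F = F
g12 = NOT g5 = NOT T = F
g13 = g5 XOR g10 = T XOR F = T

g2 = F, g12 = F, g13 = T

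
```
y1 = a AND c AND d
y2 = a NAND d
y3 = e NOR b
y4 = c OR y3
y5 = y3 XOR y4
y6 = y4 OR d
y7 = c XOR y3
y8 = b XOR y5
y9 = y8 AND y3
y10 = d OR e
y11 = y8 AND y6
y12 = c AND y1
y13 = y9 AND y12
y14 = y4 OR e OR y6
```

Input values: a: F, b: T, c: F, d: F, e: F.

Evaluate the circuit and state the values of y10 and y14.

y3 = e NOR b = F NOR T = F
y4 = c OR y3 = F OR F = F
y6 = y4 OR d = F OR F = F
y10 = d OR e = F OR F = F
y14 = y4 OR e OR y6 = F OR F OR F = F

y10 = F; y14 = F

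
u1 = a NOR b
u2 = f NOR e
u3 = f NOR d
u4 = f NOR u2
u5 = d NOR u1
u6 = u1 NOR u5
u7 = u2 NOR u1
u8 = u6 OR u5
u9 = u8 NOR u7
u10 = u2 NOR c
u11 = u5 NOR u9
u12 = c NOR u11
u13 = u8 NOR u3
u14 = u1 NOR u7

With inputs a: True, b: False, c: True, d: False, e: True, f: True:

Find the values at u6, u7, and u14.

u1 = a NOR b = True NOR False = False
u2 = f NOR e = True NOR True = False
u5 = d NOR u1 = False NOR False = True
u6 = u1 NOR u5 = False NOR True = False
u7 = u2 NOR u1 = False NOR False = True
u14 = u1 NOR u7 = False NOR True = False

u6 = False, u7 = True, u14 = False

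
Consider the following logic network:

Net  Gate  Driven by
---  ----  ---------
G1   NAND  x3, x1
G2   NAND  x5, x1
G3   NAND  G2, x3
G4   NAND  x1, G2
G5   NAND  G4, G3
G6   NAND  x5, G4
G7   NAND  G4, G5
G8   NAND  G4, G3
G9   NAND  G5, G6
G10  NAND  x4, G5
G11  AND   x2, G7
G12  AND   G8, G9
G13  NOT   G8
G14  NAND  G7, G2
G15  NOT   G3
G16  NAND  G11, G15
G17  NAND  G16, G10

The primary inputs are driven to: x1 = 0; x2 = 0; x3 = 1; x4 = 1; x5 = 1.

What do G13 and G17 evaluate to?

G2 = x5 NAND x1 = 1 NAND 0 = 1
G3 = G2 NAND x3 = 1 NAND 1 = 0
G4 = x1 NAND G2 = 0 NAND 1 = 1
G5 = G4 NAND G3 = 1 NAND 0 = 1
G7 = G4 NAND G5 = 1 NAND 1 = 0
G8 = G4 NAND G3 = 1 NAND 0 = 1
G10 = x4 NAND G5 = 1 NAND 1 = 0
G11 = x2 AND G7 = 0 AND 0 = 0
G13 = NOT G8 = NOT 1 = 0
G15 = NOT G3 = NOT 0 = 1
G16 = G11 NAND G15 = 0 NAND 1 = 1
G17 = G16 NAND G10 = 1 NAND 0 = 1

G13 = 0; G17 = 1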